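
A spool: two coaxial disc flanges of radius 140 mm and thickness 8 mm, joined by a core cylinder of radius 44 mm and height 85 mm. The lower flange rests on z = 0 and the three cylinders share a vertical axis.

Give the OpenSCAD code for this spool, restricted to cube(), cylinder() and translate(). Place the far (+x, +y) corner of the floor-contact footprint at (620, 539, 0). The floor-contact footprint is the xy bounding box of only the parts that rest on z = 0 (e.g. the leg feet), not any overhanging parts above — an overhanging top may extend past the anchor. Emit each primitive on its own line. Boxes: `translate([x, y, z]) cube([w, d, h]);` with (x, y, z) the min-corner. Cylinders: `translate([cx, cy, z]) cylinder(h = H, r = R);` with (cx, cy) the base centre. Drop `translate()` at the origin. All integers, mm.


translate([480, 399, 0]) cylinder(h = 8, r = 140);
translate([480, 399, 8]) cylinder(h = 85, r = 44);
translate([480, 399, 93]) cylinder(h = 8, r = 140);


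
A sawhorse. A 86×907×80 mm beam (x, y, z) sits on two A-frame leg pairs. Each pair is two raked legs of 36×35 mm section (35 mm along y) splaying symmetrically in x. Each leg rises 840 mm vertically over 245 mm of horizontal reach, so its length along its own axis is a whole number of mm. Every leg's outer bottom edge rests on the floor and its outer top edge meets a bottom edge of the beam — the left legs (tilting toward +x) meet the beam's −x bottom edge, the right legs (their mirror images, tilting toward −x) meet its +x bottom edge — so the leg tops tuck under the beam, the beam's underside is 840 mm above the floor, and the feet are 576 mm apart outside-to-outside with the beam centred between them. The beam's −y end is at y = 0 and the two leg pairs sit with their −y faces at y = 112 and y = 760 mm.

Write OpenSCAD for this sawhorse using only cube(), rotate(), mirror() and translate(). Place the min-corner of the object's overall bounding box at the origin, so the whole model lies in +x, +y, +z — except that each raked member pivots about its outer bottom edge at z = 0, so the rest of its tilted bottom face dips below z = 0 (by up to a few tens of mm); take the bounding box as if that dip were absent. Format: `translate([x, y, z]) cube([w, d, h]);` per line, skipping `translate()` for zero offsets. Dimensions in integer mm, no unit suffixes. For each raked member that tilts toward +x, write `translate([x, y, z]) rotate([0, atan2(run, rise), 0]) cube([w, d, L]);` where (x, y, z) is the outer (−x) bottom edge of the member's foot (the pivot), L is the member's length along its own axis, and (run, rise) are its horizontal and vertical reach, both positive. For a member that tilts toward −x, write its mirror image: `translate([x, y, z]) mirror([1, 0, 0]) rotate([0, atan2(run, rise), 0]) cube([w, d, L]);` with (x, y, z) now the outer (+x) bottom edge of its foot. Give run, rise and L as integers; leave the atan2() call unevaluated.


// leg length = √(245² + 840²) = 875
// right-leg outer foot x = 2·245 + 86 = 576
// beam min-corner = (245, 0, 840)
translate([245, 0, 840]) cube([86, 907, 80]);
translate([0, 112, 0]) rotate([0, atan2(245, 840), 0]) cube([36, 35, 875]);
translate([576, 112, 0]) mirror([1, 0, 0]) rotate([0, atan2(245, 840), 0]) cube([36, 35, 875]);
translate([0, 760, 0]) rotate([0, atan2(245, 840), 0]) cube([36, 35, 875]);
translate([576, 760, 0]) mirror([1, 0, 0]) rotate([0, atan2(245, 840), 0]) cube([36, 35, 875]);


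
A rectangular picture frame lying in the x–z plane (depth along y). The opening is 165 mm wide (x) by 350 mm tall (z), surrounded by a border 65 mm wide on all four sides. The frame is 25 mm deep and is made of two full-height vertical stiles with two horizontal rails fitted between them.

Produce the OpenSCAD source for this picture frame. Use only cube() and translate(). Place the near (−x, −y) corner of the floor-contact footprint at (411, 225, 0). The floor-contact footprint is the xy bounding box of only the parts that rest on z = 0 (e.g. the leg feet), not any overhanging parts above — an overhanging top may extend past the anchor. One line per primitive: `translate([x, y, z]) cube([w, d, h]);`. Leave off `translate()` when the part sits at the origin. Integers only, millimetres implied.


translate([411, 225, 0]) cube([65, 25, 480]);
translate([641, 225, 0]) cube([65, 25, 480]);
translate([476, 225, 0]) cube([165, 25, 65]);
translate([476, 225, 415]) cube([165, 25, 65]);


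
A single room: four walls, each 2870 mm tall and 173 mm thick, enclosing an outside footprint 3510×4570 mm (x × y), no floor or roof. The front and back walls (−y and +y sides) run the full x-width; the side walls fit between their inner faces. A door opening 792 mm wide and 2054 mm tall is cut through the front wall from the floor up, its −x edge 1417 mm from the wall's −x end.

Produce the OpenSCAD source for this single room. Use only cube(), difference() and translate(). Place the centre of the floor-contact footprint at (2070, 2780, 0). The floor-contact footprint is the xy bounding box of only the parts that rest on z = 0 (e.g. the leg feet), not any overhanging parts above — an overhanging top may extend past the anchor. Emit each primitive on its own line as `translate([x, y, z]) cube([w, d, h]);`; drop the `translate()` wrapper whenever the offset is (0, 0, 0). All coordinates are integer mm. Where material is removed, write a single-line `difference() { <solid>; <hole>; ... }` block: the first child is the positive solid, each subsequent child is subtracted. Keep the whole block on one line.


difference() { translate([315, 495, 0]) cube([3510, 173, 2870]); translate([1732, 495, 0]) cube([792, 173, 2054]); }
translate([315, 4892, 0]) cube([3510, 173, 2870]);
translate([315, 668, 0]) cube([173, 4224, 2870]);
translate([3652, 668, 0]) cube([173, 4224, 2870]);


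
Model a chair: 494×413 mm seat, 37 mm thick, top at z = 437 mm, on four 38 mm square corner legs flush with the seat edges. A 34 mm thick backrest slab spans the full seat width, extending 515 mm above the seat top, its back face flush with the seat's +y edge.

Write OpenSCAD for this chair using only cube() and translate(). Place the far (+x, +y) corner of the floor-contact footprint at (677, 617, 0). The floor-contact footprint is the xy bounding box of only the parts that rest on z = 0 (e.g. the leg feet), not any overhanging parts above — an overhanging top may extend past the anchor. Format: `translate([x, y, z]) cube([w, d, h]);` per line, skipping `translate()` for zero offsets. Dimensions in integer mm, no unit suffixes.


translate([183, 204, 400]) cube([494, 413, 37]);
translate([183, 204, 0]) cube([38, 38, 400]);
translate([639, 204, 0]) cube([38, 38, 400]);
translate([183, 579, 0]) cube([38, 38, 400]);
translate([639, 579, 0]) cube([38, 38, 400]);
translate([183, 583, 437]) cube([494, 34, 515]);


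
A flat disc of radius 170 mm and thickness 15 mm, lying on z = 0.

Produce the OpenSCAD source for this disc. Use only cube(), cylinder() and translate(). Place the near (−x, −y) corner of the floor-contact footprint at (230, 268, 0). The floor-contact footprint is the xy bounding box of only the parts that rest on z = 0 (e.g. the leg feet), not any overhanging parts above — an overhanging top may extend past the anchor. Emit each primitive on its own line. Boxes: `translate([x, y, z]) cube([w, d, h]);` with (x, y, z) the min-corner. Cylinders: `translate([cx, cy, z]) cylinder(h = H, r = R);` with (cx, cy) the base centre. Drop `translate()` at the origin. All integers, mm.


translate([400, 438, 0]) cylinder(h = 15, r = 170);


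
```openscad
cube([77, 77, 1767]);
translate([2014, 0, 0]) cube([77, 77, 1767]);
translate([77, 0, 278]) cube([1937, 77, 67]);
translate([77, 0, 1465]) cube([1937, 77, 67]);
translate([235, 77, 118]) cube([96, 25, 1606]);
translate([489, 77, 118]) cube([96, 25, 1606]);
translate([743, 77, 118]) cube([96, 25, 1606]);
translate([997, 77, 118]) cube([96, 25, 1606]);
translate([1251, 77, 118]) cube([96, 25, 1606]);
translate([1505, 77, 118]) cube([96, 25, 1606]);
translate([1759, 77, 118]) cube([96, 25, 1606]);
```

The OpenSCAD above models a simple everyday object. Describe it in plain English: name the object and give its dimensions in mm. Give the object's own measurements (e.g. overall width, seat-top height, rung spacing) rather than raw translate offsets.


A fence section. Two 77×77 mm posts, 1767 mm tall, stand on the floor with a clear span of 1937 mm between their inner faces. Two horizontal rails of 77×67 mm section span the gap between the posts with their undersides at z = 278 mm and z = 1465 mm, flush with the posts' −y face. 7 pickets, each 96 mm wide, 25 mm thick and 1606 mm tall, are fixed to the +y face of the rails with their bottoms at z = 118 mm, spaced across the span with a 158 mm gap after the −x post and between neighbouring pickets, with 159 mm left before the +x post.


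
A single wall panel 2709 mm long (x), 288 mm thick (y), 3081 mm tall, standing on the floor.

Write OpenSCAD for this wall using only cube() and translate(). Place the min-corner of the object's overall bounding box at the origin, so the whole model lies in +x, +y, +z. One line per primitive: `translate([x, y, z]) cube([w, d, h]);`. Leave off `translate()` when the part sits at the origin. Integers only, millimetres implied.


cube([2709, 288, 3081]);


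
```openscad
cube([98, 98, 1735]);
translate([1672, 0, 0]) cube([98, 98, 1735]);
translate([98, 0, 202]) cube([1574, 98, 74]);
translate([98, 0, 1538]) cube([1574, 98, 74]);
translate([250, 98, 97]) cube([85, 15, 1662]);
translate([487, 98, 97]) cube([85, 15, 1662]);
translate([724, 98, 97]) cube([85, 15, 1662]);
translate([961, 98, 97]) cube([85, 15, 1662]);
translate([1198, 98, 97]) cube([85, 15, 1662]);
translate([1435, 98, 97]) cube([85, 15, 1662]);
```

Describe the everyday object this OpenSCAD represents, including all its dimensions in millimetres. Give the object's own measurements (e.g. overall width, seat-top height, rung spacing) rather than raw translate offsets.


A fence section. Two 98×98 mm posts, 1735 mm tall, stand on the floor with a clear span of 1574 mm between their inner faces. Two horizontal rails of 98×74 mm section span the gap between the posts with their undersides at z = 202 mm and z = 1538 mm, flush with the posts' −y face. 6 pickets, each 85 mm wide, 15 mm thick and 1662 mm tall, are fixed to the +y face of the rails with their bottoms at z = 97 mm, spaced across the span with a 152 mm gap after the −x post and between neighbouring pickets and before the +x post.


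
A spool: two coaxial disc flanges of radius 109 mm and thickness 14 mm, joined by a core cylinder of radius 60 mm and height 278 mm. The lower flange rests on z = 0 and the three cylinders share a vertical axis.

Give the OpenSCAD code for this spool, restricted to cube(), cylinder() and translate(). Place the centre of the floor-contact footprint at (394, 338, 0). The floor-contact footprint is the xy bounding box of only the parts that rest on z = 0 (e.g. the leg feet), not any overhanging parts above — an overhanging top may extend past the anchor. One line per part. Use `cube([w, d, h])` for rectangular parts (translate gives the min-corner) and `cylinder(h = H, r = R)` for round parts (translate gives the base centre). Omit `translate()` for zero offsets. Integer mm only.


translate([394, 338, 0]) cylinder(h = 14, r = 109);
translate([394, 338, 14]) cylinder(h = 278, r = 60);
translate([394, 338, 292]) cylinder(h = 14, r = 109);


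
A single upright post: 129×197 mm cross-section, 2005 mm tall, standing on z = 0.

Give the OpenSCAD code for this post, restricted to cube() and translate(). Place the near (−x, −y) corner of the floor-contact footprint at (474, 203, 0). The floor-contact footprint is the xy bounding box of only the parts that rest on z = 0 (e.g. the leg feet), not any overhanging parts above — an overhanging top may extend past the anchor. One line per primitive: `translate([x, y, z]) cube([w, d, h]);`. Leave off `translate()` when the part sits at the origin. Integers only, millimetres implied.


translate([474, 203, 0]) cube([129, 197, 2005]);


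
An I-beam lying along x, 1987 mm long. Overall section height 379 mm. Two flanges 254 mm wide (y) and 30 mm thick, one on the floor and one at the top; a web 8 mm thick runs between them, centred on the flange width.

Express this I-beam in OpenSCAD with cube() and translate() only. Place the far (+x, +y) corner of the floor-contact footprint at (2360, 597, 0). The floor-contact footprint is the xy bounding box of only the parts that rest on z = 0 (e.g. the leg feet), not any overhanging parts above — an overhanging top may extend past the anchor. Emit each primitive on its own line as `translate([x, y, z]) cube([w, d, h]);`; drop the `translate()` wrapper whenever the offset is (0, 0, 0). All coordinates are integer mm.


translate([373, 343, 0]) cube([1987, 254, 30]);
translate([373, 466, 30]) cube([1987, 8, 319]);
translate([373, 343, 349]) cube([1987, 254, 30]);


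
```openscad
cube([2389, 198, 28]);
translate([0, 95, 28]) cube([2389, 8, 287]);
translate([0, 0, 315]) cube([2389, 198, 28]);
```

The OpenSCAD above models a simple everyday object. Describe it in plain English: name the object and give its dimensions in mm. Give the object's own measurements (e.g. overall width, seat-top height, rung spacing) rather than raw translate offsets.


An I-beam lying along x, 2389 mm long. Overall section height 343 mm. Two flanges 198 mm wide (y) and 28 mm thick, one on the floor and one at the top; a web 8 mm thick runs between them, centred on the flange width.


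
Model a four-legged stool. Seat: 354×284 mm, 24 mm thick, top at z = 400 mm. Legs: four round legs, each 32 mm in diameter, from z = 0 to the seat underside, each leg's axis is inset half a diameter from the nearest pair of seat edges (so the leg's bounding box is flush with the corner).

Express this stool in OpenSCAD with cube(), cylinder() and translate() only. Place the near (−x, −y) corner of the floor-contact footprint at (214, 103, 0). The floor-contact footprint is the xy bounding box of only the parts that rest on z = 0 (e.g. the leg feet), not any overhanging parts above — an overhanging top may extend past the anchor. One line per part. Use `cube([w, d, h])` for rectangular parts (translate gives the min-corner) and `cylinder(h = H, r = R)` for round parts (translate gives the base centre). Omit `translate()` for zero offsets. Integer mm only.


translate([214, 103, 376]) cube([354, 284, 24]);
translate([230, 119, 0]) cylinder(h = 376, r = 16);
translate([552, 119, 0]) cylinder(h = 376, r = 16);
translate([230, 371, 0]) cylinder(h = 376, r = 16);
translate([552, 371, 0]) cylinder(h = 376, r = 16);


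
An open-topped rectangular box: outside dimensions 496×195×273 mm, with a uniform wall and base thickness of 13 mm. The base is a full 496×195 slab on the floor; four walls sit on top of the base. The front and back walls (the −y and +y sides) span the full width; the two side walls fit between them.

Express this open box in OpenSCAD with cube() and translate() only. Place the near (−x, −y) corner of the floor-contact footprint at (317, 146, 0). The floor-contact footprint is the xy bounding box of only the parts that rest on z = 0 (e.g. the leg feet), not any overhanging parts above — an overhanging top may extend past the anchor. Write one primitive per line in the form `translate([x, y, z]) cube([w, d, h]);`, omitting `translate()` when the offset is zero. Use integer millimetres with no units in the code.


translate([317, 146, 0]) cube([496, 195, 13]);
translate([317, 146, 13]) cube([496, 13, 260]);
translate([317, 328, 13]) cube([496, 13, 260]);
translate([317, 159, 13]) cube([13, 169, 260]);
translate([800, 159, 13]) cube([13, 169, 260]);


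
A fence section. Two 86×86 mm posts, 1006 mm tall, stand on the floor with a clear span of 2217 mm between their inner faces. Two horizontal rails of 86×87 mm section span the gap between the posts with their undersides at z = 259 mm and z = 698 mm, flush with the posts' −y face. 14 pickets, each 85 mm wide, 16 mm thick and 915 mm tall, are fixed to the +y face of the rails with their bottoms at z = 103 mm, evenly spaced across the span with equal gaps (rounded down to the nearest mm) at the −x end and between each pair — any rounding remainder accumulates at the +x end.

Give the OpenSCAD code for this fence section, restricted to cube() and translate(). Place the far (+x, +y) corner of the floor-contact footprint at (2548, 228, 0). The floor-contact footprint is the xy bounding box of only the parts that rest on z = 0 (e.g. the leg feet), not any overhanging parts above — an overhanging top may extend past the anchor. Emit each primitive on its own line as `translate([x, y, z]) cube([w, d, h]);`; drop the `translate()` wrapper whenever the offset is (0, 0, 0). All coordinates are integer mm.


translate([159, 142, 0]) cube([86, 86, 1006]);
translate([2462, 142, 0]) cube([86, 86, 1006]);
translate([245, 142, 259]) cube([2217, 86, 87]);
translate([245, 142, 698]) cube([2217, 86, 87]);
translate([313, 228, 103]) cube([85, 16, 915]);
translate([466, 228, 103]) cube([85, 16, 915]);
translate([619, 228, 103]) cube([85, 16, 915]);
translate([772, 228, 103]) cube([85, 16, 915]);
translate([925, 228, 103]) cube([85, 16, 915]);
translate([1078, 228, 103]) cube([85, 16, 915]);
translate([1231, 228, 103]) cube([85, 16, 915]);
translate([1384, 228, 103]) cube([85, 16, 915]);
translate([1537, 228, 103]) cube([85, 16, 915]);
translate([1690, 228, 103]) cube([85, 16, 915]);
translate([1843, 228, 103]) cube([85, 16, 915]);
translate([1996, 228, 103]) cube([85, 16, 915]);
translate([2149, 228, 103]) cube([85, 16, 915]);
translate([2302, 228, 103]) cube([85, 16, 915]);


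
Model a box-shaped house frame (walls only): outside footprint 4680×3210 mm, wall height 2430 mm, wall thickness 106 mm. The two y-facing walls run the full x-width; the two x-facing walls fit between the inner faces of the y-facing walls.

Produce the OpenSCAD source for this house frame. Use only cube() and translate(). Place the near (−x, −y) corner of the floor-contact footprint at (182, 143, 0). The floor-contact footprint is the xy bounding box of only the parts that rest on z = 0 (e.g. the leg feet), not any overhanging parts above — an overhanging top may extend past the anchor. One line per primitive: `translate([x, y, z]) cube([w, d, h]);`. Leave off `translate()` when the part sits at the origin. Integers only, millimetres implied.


translate([182, 143, 0]) cube([4680, 106, 2430]);
translate([182, 3247, 0]) cube([4680, 106, 2430]);
translate([182, 249, 0]) cube([106, 2998, 2430]);
translate([4756, 249, 0]) cube([106, 2998, 2430]);


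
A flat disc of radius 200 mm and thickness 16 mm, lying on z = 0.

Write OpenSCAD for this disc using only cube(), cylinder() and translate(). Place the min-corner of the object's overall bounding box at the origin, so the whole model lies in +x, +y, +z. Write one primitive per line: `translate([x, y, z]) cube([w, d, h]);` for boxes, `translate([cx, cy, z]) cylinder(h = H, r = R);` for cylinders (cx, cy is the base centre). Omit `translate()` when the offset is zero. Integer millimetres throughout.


translate([200, 200, 0]) cylinder(h = 16, r = 200);


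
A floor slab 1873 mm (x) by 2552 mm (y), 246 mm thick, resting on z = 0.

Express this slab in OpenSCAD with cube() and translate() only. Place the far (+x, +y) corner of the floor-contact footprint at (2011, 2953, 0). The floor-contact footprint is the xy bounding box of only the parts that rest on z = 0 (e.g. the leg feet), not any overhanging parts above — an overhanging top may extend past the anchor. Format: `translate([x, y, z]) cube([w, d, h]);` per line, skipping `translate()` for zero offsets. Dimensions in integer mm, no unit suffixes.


translate([138, 401, 0]) cube([1873, 2552, 246]);


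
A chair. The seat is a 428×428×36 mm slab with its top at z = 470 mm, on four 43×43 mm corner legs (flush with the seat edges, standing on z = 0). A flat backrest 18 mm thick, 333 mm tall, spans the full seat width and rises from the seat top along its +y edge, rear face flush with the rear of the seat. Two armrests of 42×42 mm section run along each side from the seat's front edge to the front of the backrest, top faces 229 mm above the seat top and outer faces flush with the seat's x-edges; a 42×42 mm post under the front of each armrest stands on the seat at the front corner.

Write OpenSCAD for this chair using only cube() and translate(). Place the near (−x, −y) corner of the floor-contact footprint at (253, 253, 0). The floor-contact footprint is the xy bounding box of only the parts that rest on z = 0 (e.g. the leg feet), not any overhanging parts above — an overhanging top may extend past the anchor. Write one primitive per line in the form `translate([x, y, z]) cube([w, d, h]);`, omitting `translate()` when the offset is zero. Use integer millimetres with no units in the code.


translate([253, 253, 434]) cube([428, 428, 36]);
translate([253, 253, 0]) cube([43, 43, 434]);
translate([638, 253, 0]) cube([43, 43, 434]);
translate([253, 638, 0]) cube([43, 43, 434]);
translate([638, 638, 0]) cube([43, 43, 434]);
translate([253, 663, 470]) cube([428, 18, 333]);
translate([253, 253, 657]) cube([42, 410, 42]);
translate([639, 253, 657]) cube([42, 410, 42]);
translate([253, 253, 470]) cube([42, 42, 187]);
translate([639, 253, 470]) cube([42, 42, 187]);


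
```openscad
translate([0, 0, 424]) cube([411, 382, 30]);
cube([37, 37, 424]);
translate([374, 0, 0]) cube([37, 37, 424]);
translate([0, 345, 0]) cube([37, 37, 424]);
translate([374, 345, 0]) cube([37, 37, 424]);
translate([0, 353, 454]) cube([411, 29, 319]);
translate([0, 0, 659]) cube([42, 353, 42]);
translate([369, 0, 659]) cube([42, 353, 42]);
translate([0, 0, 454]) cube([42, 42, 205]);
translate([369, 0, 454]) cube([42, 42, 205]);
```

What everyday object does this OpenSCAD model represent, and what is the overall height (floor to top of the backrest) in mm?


A chair. The overall height is 773 mm.

A slab on four corner posts with a tall panel at the back — a chair. The seat slab sits at z = 424 with thickness 30, and the 319 mm backrest starts at the seat top, so the overall height is 424 + 30 + 319 = 773 mm.


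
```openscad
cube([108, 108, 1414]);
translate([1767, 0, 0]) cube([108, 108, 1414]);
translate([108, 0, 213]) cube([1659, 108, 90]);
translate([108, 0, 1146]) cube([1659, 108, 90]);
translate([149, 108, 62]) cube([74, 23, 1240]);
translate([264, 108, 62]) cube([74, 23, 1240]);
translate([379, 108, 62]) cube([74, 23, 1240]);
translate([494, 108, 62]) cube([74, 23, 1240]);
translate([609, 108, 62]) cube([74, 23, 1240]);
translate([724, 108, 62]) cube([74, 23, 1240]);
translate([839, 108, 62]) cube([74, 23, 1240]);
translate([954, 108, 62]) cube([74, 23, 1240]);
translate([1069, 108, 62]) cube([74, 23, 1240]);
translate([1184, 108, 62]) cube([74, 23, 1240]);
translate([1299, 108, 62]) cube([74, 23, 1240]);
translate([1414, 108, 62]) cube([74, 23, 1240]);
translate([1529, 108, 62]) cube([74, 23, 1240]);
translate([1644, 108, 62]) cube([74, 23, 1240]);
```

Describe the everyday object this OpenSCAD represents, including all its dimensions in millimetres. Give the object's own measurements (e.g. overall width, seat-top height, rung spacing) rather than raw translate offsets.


A fence section. Two 108×108 mm posts, 1414 mm tall, stand on the floor with a clear span of 1659 mm between their inner faces. Two horizontal rails of 108×90 mm section span the gap between the posts with their undersides at z = 213 mm and z = 1146 mm, flush with the posts' −y face. 14 pickets, each 74 mm wide, 23 mm thick and 1240 mm tall, are fixed to the +y face of the rails with their bottoms at z = 62 mm, spaced across the span with a 41 mm gap after the −x post and between neighbouring pickets, with 49 mm left before the +x post.


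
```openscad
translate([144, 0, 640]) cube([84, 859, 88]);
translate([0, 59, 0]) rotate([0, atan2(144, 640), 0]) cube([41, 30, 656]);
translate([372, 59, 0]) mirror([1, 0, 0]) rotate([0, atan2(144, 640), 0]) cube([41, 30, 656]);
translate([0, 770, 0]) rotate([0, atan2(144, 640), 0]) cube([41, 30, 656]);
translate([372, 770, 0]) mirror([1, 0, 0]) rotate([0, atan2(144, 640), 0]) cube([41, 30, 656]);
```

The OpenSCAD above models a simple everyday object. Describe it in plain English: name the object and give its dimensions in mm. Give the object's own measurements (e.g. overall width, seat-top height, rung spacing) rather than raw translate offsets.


A sawhorse. A 84×859×88 mm beam (x, y, z) sits on two A-frame leg pairs. Each pair is two raked legs of 41×30 mm section (30 mm along y) splaying symmetrically in x. Each leg rises 640 mm vertically over 144 mm of horizontal reach and is 656 mm long along its own axis. Every leg's outer bottom edge rests on the floor and its outer top edge meets a bottom edge of the beam — the left legs (tilting toward +x) meet the beam's −x bottom edge, the right legs (their mirror images, tilting toward −x) meet its +x bottom edge — so the leg tops tuck under the beam, the beam's underside is 640 mm above the floor, and the feet are 372 mm apart outside-to-outside with the beam centred between them. The two leg pairs are set in 59 mm from either end of the beam.


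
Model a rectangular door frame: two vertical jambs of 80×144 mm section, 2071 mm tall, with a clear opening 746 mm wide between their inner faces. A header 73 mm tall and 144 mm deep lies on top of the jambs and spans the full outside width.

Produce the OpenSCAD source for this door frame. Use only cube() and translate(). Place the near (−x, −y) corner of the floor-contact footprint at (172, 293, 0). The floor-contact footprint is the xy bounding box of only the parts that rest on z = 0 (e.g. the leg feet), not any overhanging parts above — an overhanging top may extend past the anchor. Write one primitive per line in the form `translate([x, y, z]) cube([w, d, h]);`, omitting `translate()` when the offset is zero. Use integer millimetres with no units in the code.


translate([172, 293, 0]) cube([80, 144, 2071]);
translate([998, 293, 0]) cube([80, 144, 2071]);
translate([172, 293, 2071]) cube([906, 144, 73]);


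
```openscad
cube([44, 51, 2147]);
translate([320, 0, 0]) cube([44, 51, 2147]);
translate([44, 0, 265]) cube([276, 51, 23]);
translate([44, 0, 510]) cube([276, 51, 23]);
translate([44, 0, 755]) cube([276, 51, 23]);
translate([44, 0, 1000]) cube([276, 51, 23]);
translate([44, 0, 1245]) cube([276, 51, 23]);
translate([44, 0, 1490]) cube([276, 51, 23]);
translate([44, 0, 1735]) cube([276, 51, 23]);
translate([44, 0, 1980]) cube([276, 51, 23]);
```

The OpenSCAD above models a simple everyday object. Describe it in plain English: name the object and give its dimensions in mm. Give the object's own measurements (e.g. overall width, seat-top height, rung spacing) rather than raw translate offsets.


A straight ladder. Two 44×51 mm vertical rails, 2147 mm tall, stand 364 mm apart (outside-to-outside) with their front faces coplanar on the −y side. 8 rungs, each 51 mm deep and 23 mm tall, span between the inner faces of the rails, front faces flush with the rails. The lowest rung's underside is at z = 265 mm and rungs are spaced 245 mm apart (underside to underside).


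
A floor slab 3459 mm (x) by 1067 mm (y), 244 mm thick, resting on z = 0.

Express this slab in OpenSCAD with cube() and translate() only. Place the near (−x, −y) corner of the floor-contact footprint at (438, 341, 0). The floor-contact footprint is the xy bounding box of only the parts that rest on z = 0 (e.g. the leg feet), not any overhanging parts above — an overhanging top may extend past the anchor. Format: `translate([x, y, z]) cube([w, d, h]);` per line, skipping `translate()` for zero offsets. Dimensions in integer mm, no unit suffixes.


translate([438, 341, 0]) cube([3459, 1067, 244]);


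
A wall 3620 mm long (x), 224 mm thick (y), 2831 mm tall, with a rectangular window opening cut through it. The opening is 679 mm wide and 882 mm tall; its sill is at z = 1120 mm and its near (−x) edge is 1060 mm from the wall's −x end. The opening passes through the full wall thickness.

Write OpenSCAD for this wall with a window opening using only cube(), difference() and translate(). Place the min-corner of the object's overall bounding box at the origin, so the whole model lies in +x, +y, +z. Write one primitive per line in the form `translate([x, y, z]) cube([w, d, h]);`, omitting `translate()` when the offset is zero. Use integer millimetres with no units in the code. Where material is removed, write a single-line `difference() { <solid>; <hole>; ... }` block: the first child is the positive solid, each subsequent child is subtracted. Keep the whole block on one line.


difference() { cube([3620, 224, 2831]); translate([1060, 0, 1120]) cube([679, 224, 882]); }


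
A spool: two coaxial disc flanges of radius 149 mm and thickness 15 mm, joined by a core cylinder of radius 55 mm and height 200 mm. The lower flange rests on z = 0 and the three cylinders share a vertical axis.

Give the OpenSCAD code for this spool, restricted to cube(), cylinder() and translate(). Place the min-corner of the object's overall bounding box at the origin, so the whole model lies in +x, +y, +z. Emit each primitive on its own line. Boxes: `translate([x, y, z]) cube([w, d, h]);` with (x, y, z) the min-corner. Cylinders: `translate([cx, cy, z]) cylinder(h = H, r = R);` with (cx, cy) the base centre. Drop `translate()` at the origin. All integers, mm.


translate([149, 149, 0]) cylinder(h = 15, r = 149);
translate([149, 149, 15]) cylinder(h = 200, r = 55);
translate([149, 149, 215]) cylinder(h = 15, r = 149);


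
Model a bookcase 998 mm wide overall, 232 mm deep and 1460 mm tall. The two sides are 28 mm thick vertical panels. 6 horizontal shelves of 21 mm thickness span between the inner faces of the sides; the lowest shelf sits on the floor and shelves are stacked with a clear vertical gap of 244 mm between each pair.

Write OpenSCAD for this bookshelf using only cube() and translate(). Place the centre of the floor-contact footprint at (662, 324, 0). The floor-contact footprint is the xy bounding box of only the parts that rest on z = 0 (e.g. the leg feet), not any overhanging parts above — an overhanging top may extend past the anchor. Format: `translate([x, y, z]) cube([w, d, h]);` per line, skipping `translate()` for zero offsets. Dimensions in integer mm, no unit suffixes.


translate([163, 208, 0]) cube([28, 232, 1460]);
translate([1133, 208, 0]) cube([28, 232, 1460]);
translate([191, 208, 0]) cube([942, 232, 21]);
translate([191, 208, 265]) cube([942, 232, 21]);
translate([191, 208, 530]) cube([942, 232, 21]);
translate([191, 208, 795]) cube([942, 232, 21]);
translate([191, 208, 1060]) cube([942, 232, 21]);
translate([191, 208, 1325]) cube([942, 232, 21]);


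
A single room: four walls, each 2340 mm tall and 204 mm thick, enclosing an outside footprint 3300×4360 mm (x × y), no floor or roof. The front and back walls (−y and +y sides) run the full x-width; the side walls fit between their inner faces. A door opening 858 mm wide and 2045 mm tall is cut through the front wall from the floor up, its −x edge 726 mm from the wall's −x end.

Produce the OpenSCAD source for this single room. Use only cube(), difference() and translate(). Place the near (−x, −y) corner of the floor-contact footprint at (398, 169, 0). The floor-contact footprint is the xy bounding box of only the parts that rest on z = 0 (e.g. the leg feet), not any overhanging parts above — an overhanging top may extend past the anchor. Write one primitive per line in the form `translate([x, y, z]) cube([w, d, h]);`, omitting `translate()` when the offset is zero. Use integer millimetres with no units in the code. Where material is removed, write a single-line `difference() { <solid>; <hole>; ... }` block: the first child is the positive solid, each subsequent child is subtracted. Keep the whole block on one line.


difference() { translate([398, 169, 0]) cube([3300, 204, 2340]); translate([1124, 169, 0]) cube([858, 204, 2045]); }
translate([398, 4325, 0]) cube([3300, 204, 2340]);
translate([398, 373, 0]) cube([204, 3952, 2340]);
translate([3494, 373, 0]) cube([204, 3952, 2340]);


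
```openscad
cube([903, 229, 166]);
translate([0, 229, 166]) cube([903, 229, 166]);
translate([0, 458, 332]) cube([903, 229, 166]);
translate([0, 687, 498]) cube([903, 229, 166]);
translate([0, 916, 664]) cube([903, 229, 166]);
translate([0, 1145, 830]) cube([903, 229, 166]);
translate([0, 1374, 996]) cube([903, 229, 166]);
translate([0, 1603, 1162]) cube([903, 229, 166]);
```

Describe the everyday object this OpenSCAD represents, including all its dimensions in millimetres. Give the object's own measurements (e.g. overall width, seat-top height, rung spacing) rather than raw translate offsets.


A straight staircase of 8 solid steps. Each step is 903 mm wide (x), 229 mm deep (y, the going) and 166 mm tall (the rise). The first step rests on the floor; each subsequent step sits one going further in +y and one rise higher in +z, directly behind and above the previous step with no overlap.


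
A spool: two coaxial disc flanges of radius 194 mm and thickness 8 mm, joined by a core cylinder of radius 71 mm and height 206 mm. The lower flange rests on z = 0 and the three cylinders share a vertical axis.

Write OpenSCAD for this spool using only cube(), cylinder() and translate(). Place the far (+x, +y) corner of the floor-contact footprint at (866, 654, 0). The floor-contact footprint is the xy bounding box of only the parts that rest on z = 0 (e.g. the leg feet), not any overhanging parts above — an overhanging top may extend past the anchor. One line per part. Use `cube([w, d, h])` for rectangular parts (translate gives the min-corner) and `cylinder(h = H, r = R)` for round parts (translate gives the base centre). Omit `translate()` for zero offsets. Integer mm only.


translate([672, 460, 0]) cylinder(h = 8, r = 194);
translate([672, 460, 8]) cylinder(h = 206, r = 71);
translate([672, 460, 214]) cylinder(h = 8, r = 194);


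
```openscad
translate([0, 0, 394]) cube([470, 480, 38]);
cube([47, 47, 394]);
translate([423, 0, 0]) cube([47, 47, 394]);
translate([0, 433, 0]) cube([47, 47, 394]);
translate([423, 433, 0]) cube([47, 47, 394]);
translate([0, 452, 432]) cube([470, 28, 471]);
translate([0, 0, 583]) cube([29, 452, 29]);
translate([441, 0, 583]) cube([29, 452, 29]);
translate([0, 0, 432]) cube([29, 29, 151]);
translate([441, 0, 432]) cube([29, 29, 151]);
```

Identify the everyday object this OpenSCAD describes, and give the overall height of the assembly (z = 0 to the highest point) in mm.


A chair. The overall height is 903 mm.

A slab on four corner posts with a tall panel at the back — a chair. The seat slab sits at z = 394 with thickness 38, and the 471 mm backrest starts at the seat top, so the overall height is 394 + 38 + 471 = 903 mm.


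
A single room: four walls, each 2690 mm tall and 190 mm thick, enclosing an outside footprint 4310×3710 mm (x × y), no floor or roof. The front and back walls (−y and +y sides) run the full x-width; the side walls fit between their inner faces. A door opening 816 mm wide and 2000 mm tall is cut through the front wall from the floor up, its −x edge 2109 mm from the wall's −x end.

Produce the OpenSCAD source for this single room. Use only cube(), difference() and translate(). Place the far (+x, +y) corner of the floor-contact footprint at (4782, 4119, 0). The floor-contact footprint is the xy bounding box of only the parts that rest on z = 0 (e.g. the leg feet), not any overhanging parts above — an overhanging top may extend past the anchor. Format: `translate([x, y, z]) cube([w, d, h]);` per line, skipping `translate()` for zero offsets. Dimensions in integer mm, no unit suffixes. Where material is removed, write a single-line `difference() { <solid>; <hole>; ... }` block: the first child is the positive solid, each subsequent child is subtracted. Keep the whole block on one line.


difference() { translate([472, 409, 0]) cube([4310, 190, 2690]); translate([2581, 409, 0]) cube([816, 190, 2000]); }
translate([472, 3929, 0]) cube([4310, 190, 2690]);
translate([472, 599, 0]) cube([190, 3330, 2690]);
translate([4592, 599, 0]) cube([190, 3330, 2690]);


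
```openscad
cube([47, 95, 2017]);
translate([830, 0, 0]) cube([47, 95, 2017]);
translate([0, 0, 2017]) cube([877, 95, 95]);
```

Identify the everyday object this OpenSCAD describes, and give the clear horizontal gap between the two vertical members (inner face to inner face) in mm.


A door frame. The clear opening width is 783 mm.

Two 2017 mm tall posts with a header on top — a door frame. The left jamb is 47 mm wide at x = 0; the right jamb starts at x = 830. The clear opening is 830 − 47 = 783 mm.


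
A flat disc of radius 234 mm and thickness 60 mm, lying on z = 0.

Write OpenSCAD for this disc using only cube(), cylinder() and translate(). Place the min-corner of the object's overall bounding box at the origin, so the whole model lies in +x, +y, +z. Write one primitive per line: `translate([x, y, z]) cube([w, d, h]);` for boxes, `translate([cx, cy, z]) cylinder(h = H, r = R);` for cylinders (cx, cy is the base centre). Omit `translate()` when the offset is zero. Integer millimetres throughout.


translate([234, 234, 0]) cylinder(h = 60, r = 234);


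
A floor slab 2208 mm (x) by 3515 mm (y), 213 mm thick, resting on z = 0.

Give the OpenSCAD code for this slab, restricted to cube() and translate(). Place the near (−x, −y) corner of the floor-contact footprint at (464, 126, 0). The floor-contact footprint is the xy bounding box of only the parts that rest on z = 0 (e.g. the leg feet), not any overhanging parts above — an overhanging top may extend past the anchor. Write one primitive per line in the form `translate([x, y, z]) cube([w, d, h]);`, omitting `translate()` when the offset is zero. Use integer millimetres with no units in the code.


translate([464, 126, 0]) cube([2208, 3515, 213]);


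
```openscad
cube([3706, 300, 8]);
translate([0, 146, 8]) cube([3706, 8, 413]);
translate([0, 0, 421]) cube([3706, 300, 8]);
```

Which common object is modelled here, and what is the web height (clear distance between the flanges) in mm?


An I-beam. The web height is 413 mm.

Two wide flanges with a thin centred web — an I-beam. Overall 429 mm minus two 8 mm flanges gives a web of 429 − 2·8 = 413 mm.


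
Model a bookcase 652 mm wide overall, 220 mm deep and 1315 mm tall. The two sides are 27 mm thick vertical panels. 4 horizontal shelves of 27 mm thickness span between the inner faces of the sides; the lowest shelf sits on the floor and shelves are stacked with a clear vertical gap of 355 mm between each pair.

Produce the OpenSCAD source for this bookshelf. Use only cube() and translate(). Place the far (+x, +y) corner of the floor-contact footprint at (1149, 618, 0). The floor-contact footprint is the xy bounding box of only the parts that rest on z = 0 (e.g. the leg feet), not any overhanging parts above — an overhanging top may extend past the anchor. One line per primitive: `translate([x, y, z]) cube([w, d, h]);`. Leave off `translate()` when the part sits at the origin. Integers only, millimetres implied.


translate([497, 398, 0]) cube([27, 220, 1315]);
translate([1122, 398, 0]) cube([27, 220, 1315]);
translate([524, 398, 0]) cube([598, 220, 27]);
translate([524, 398, 382]) cube([598, 220, 27]);
translate([524, 398, 764]) cube([598, 220, 27]);
translate([524, 398, 1146]) cube([598, 220, 27]);


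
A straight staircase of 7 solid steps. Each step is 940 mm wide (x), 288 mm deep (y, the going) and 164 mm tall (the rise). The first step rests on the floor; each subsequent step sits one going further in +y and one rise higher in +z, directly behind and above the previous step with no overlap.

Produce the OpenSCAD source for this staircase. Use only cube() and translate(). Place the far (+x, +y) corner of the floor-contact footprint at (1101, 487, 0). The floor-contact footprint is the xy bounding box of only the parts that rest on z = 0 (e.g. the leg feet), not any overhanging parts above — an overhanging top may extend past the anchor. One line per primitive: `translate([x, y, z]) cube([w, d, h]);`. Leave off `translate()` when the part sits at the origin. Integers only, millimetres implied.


translate([161, 199, 0]) cube([940, 288, 164]);
translate([161, 487, 164]) cube([940, 288, 164]);
translate([161, 775, 328]) cube([940, 288, 164]);
translate([161, 1063, 492]) cube([940, 288, 164]);
translate([161, 1351, 656]) cube([940, 288, 164]);
translate([161, 1639, 820]) cube([940, 288, 164]);
translate([161, 1927, 984]) cube([940, 288, 164]);
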